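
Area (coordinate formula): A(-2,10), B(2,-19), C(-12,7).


-2*(-19-7) = 52
2*(7-10) = -6
-12*(10+ 19) = -348
sum = -302
Area = |-302|/2 = 151.0000

151.0000 sq units


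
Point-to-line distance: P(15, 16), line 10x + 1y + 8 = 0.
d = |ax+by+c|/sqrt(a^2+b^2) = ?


|10*15 + 1*16 + 8| = |174| = 174
sqrt(100 + 1) = sqrt(101) = 10.0499
d = 174/sqrt(101) = 17.3136

17.3136


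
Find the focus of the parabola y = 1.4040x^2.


a = 1.4040
4a = 5.6160
focus = (0, 1/5.6160) = (0, 0.1781)

Focus = (0, 0.1781)


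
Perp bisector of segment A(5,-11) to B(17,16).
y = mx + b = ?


Midpoint = (11, 2.5)
Slope of AB = dy/dx = 27/12 = 2.2500
Perp slope = -dx/dy = -12/27 = -0.4444
b = My - (perp slope)*Mx = 2.5 + (12*11)/27 = 2.5 + 4.8889 = 7.3889

y = -0.4444x + 7.3889


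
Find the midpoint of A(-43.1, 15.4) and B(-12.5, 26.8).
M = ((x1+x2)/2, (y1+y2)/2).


Mx = (-43.1 - 12.5)/2 = -55.6/2 = -27.8000
My = (15.4 + 26.8)/2 = 42.2/2 = 21.1000

(-27.8000, 21.1000)


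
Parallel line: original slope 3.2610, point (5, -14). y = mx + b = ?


Parallel lines have equal slopes.
m2 = 3.2610
b2 = -14 - 3.2610*5 = -30.3050

y = 3.2610x - 30.3050


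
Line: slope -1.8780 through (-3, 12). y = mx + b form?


y - 12 = -1.8780(x + 3)
y = -1.8780x + 12 + 1.8780*(-3)
y = -1.8780x + 6.3660

y = -1.8780x + 6.3660


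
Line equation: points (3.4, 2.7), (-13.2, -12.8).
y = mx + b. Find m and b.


m = (-15.5)/(-16.6) = 0.9337
b = y1 - m*x1 = 2.7 - (-15.5*3.4)/(-16.6) = 2.7 - 3.1747 = -0.4747

y = 0.9337x - 0.4747


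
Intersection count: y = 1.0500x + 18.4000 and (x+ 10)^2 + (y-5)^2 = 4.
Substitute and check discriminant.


Substitute y = 1.0500x + 18.4000: (x+ 10)^2 + (1.0500x+18.4000-5)^2 = 4
Expand to Ax^2 + Bx + C = 0, where b-k = 13.4
A = 1+m^2 = 2.1025
B = 2(m(b-k) - h) = 2(1.0500*13.4 + 10) = 48.14
C = h^2 + (b-k)^2 - r^2 = 100 + 179.56 - 4 = 275.56
disc = B^2-4AC = 2317.4596 - 2317.4596 = 0
disc = 0

1 intersection point (tangent)


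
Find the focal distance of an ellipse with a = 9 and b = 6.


c^2 = 9^2 - 6^2 = 81 - 36 = 45
c = sqrt(45) = 6.7082

c = 6.7082


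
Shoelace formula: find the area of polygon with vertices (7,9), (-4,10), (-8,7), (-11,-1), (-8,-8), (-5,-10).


sum(xi*y_{i+1}) = 7*10 - 4*7 - 8*(-1) - 11*(-8) - 8*(-10) - 5*9 = 173
sum(yi*x_{i+1}) = 9*(-4) + 10*(-8) + 7*(-11) - 1*(-8) - 8*(-5) - 10*7 = -215
Area = |173 + 215|/2 = 388/2 = 194.0000

194.0000 sq units


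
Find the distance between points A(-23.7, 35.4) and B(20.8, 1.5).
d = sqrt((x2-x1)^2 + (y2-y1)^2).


dx = 20.8 + 23.7 = 44.5
dy = 1.5 - 35.4 = -33.9
d = sqrt(1980.25 + 1149.21) = sqrt(3129.46) = 55.9416

55.9416


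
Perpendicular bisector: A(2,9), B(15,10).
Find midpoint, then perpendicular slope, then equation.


Midpoint = (8.5, 9.5)
Slope of AB = dy/dx = 1/13 = 0.0769
Perp slope = -dx/dy = -13/1 = -13.0000
b = My - (perp slope)*Mx = 9.5 + (13*8.5)/1 = 9.5 + 110.5000 = 120.0000

y = -13.0000x + 120.0000


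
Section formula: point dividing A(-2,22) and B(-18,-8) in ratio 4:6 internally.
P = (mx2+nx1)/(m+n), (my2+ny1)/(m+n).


Px = (4*(-18) + 6*(-2))/10 = -84/10 = -8.4000
Py = (4*(-8) + 6*22)/10 = 100/10 = 10.0000

P = (-8.4000, 10.0000)


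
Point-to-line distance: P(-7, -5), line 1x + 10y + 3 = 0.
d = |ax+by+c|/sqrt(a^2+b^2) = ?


|1*(-7) + 10*(-5) + 3| = |-54| = 54
sqrt(1 + 100) = sqrt(101) = 10.0499
d = 54/sqrt(101) = 5.3732

5.3732


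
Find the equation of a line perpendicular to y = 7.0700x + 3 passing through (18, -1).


Perpendicular slope = -1/m1 = -1/7.0700 = -0.1414
b2 = y0 - m2*x0 = -1 + 18/7.0700 = -1 + 2.5460 = 1.5460

y = -0.1414x + 1.5460


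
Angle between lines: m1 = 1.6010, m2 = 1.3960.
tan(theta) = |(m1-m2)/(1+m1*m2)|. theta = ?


m1-m2 = 0.205
1+m1*m2 = 3.234996
tan(theta) = |0.205/3.234996| = 0.063369
theta = arctan(|0.205/3.234996|) = 3.6260 degrees (acute angle)

3.6260 degrees


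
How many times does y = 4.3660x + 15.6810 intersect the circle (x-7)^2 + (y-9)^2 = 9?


Substitute y = 4.3660x + 15.6810: (x-7)^2 + (4.3660x+15.6810-9)^2 = 9
Expand to Ax^2 + Bx + C = 0, where b-k = 6.681
A = 1+m^2 = 20.061956
B = 2(m(b-k) - h) = 2(4.3660*6.681 - 7) = 44.338492
C = h^2 + (b-k)^2 - r^2 = 49 + 44.635761 - 9 = 84.635761
disc = B^2-4AC = 1965.9019 - 6791.8357 = -4825.9338
disc < 0

0 intersection points


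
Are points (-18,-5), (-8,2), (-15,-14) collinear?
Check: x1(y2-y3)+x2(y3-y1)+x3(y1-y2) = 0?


-18*(2+ 14) - 8*(-14+ 5) - 15*(-5-2)
= -288 + 72 + 105 = -111

No, not collinear (determinant = -111)


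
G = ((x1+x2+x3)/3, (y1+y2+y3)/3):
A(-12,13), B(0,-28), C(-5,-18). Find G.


Gx = (-12+0- 5)/3 = -17/3 = -5.6667
Gy = (13- 28- 18)/3 = -33/3 = -11.0000

G = (-5.6667, -11.0000)


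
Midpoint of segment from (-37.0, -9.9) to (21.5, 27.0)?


Mx = (-37.0 + 21.5)/2 = -15.5/2 = -7.7500
My = (-9.9 + 27.0)/2 = 17.1/2 = 8.5500

(-7.7500, 8.5500)


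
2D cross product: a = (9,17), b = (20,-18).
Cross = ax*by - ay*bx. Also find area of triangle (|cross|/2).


cross = 9*(-18) - 17*20 = -162 - 340 = -502
Triangle area = |-502|/2 = 502/2 = 251.0000

cross = -502, triangle area = 251.0000


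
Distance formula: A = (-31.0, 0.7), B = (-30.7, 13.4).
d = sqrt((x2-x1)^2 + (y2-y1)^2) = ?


dx = -30.7 + 31.0 = 0.3
dy = 13.4 - 0.7 = 12.7
d = sqrt(0.09 + 161.29) = sqrt(161.38) = 12.7035

12.7035


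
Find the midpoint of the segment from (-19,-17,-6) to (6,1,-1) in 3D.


Mx = (-19+6)/2 = -6.5000
My = (-17+1)/2 = -8.0000
Mz = (-6- 1)/2 = -3.5000

M = (-6.5000, -8.0000, -3.5000)


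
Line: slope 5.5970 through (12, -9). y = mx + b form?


y + 9 = 5.5970(x - 12)
y = 5.5970x - 9 - 5.5970*12
y = 5.5970x - 76.1640

y = 5.5970x - 76.1640


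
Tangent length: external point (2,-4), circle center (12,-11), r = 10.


d = sqrt((2-12)^2 + (-4+ 11)^2) = sqrt(100+49) = 12.2066
L = sqrt(149.0000 - 100) = sqrt(49.0000) = 7.0000

7.0000


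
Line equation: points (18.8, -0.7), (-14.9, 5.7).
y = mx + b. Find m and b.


m = (6.4)/(-33.7) = -0.1899
b = y1 - m*x1 = -0.7 - (6.4*18.8)/(-33.7) = -0.7 + 3.5703 = 2.8703

y = -0.1899x + 2.8703


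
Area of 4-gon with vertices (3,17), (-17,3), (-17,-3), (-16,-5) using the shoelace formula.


sum(xi*y_{i+1}) = 3*3 - 17*(-3) - 17*(-5) - 16*17 = -127
sum(yi*x_{i+1}) = 17*(-17) + 3*(-17) - 3*(-16) - 5*3 = -307
Area = |-127 + 307|/2 = 180/2 = 90.0000

90.0000 sq units


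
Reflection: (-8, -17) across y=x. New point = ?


Reflection rule for y=x: (y, x)
(-8, -17) -> (-17, -8)

(-17, -8)


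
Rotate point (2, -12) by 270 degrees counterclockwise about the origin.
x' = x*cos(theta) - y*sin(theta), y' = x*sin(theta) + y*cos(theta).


cos(270) = 0, sin(270) = -1
x' = 2*0 + 12*(-1) = -12
y' = 2*(-1) - 12*0 = -2

(-12, -2)


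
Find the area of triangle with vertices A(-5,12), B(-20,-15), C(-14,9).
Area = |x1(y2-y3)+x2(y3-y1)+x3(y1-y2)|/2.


-5*(-15-9) = 120
-20*(9-12) = 60
-14*(12+ 15) = -378
sum = -198
Area = |-198|/2 = 99.0000

99.0000 sq units


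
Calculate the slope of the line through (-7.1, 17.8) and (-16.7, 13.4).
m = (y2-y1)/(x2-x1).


dy = 13.4 - 17.8 = -4.4
dx = -16.7 + 7.1 = -9.6
m = -4.4/(-9.6) = 0.4583

m = 0.4583


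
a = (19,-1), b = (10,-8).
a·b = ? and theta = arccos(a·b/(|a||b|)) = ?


a·b = 19*10 - 1*(-8) = 190 + 8 = 198
|a| = sqrt(361+1) = 19.0263
|b| = sqrt(100+64) = 12.8062
cos(theta) = 198/(sqrt(362)*sqrt(164)) = 198/sqrt(59368) = 0.812623
theta = arccos(198/sqrt(59368)) = 35.6470 degrees

a·b = 198, theta = 35.6470 deg


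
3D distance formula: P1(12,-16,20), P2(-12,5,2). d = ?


dx=-24, dy=21, dz=-18
d = sqrt(576+441+324) = sqrt(1341) = 36.6197

36.6197


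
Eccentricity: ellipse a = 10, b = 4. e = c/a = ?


c = sqrt(100-16) = sqrt(84) = 9.1652
e = c/a = sqrt(84)/10 = 0.9165

e = 0.9165


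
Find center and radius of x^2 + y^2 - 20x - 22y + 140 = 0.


h = -D/2 = 20/2 = 10
k = -E/2 = 22/2 = 11
r^2 = h^2 + k^2 - F = 100 + 121 - 140 = 81
r = 9

Center (10, 11), radius = 9


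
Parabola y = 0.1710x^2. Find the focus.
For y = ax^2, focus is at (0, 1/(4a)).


a = 0.1710
4a = 0.6840
focus = (0, 1/0.6840) = (0, 1.4620)

Focus = (0, 1.4620)


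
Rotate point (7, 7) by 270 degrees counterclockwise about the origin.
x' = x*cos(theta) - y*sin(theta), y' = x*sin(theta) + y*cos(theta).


cos(270) = 0, sin(270) = -1
x' = 7*0 - 7*(-1) = 7
y' = 7*(-1) + 7*0 = -7

(7, -7)


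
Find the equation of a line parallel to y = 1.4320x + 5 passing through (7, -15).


Parallel lines have equal slopes.
m2 = 1.4320
b2 = -15 - 1.4320*7 = -25.0240

y = 1.4320x - 25.0240


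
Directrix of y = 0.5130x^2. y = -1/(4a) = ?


a = 0.5130
1/(4a) = 0.4873
directrix: y = -0.4873 = -0.4873

y = -0.4873


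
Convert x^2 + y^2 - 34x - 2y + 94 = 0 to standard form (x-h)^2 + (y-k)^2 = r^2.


h = -D/2 = 34/2 = 17
k = -E/2 = 2/2 = 1
r^2 = h^2 + k^2 - F = 289 + 1 - 94 = 196
r = 14

Center (17, 1), radius = 14


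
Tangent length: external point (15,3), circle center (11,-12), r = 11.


d = sqrt((15-11)^2 + (3+ 12)^2) = sqrt(16+225) = 15.5242
L = sqrt(241.0000 - 121) = sqrt(120.0000) = 10.9545

10.9545


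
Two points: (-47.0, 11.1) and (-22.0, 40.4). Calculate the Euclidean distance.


dx = -22.0 + 47.0 = 25.0
dy = 40.4 - 11.1 = 29.3
d = sqrt(625.0 + 858.49) = sqrt(1483.49) = 38.5161

38.5161


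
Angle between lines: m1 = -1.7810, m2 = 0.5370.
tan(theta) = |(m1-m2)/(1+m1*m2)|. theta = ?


m1-m2 = -2.318
1+m1*m2 = 0.043603
tan(theta) = |-2.318/0.043603| = 53.161480
theta = arctan(|-2.318/0.043603|) = 88.9224 degrees (acute angle)

88.9224 degrees


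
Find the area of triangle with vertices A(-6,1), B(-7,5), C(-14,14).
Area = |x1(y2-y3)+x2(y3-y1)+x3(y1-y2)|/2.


-6*(5-14) = 54
-7*(14-1) = -91
-14*(1-5) = 56
sum = 19
Area = |19|/2 = 9.5000

9.5000 sq units


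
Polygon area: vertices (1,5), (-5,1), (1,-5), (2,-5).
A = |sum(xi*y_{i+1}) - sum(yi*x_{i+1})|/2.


sum(xi*y_{i+1}) = 1*1 - 5*(-5) + 1*(-5) + 2*5 = 31
sum(yi*x_{i+1}) = 5*(-5) + 1*1 - 5*2 - 5*1 = -39
Area = |31 + 39|/2 = 70/2 = 35.0000

35.0000 sq units


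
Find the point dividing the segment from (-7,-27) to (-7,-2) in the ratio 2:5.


Px = (2*(-7) + 5*(-7))/7 = -49/7 = -7.0000
Py = (2*(-2) + 5*(-27))/7 = -139/7 = -19.8571

P = (-7.0000, -19.8571)


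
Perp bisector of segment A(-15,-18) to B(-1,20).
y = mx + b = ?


Midpoint = (-8, 1)
Slope of AB = dy/dx = 38/14 = 2.7143
Perp slope = -dx/dy = -14/38 = -0.3684
b = My - (perp slope)*Mx = 1 + (14*(-8))/38 = 1 - 2.9474 = -1.9474

y = -0.3684x - 1.9474


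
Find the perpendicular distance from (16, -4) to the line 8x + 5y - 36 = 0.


|8*16 + 5*(-4) - 36| = |72| = 72
sqrt(64 + 25) = sqrt(89) = 9.4340
d = 72/sqrt(89) = 7.6320

7.6320


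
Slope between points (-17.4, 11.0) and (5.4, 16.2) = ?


dy = 16.2 - 11.0 = 5.2
dx = 5.4 + 17.4 = 22.8
m = 5.2/22.8 = 0.2281

m = 0.2281


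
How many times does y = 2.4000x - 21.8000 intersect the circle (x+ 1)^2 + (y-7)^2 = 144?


Substitute y = 2.4000x - 21.8000: (x+ 1)^2 + (2.4000x- 21.8000-7)^2 = 144
Expand to Ax^2 + Bx + C = 0, where b-k = -28.8
A = 1+m^2 = 6.76
B = 2(m(b-k) - h) = 2(2.4000*(-28.8) + 1) = -136.24
C = h^2 + (b-k)^2 - r^2 = 1 + 829.44 - 144 = 686.44
disc = B^2-4AC = 18561.3376 - 18561.3376 = 0
disc = 0

1 intersection point (tangent)


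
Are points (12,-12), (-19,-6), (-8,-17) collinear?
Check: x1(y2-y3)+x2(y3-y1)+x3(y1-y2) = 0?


12*(-6+ 17) - 19*(-17+ 12) - 8*(-12+ 6)
= 132 + 95 + 48 = 275

No, not collinear (determinant = 275)


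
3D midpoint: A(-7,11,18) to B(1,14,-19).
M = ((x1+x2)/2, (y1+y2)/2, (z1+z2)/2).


Mx = (-7+1)/2 = -3.0000
My = (11+14)/2 = 12.5000
Mz = (18- 19)/2 = -0.5000

M = (-3.0000, 12.5000, -0.5000)


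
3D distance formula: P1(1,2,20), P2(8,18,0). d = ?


dx=7, dy=16, dz=-20
d = sqrt(49+256+400) = sqrt(705) = 26.5518

26.5518


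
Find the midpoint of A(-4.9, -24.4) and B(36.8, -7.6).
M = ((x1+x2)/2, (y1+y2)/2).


Mx = (-4.9 + 36.8)/2 = 31.9/2 = 15.9500
My = (-24.4 - 7.6)/2 = -32.0/2 = -16.0000

(15.9500, -16.0000)


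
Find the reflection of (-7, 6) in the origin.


Reflection rule for origin: (-x, -y)
(-7, 6) -> (7, -6)

(7, -6)


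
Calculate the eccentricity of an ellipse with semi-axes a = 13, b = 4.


c = sqrt(169-16) = sqrt(153) = 12.3693
e = c/a = sqrt(153)/13 = 0.9515

e = 0.9515


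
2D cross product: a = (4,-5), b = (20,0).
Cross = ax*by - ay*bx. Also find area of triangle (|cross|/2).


cross = 4*0 + 5*20 = 0 + 100 = 100
Triangle area = |100|/2 = 100/2 = 50.0000

cross = 100, triangle area = 50.0000


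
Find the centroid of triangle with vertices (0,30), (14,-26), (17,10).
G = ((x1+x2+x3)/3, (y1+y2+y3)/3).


Gx = (0+14+17)/3 = 31/3 = 10.3333
Gy = (30- 26+10)/3 = 14/3 = 4.6667

G = (10.3333, 4.6667)


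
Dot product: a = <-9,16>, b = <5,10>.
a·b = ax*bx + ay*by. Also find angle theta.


a·b = -9*5 + 16*10 = -45 + 160 = 115
|a| = sqrt(81+256) = 18.3576
|b| = sqrt(25+100) = 11.1803
cos(theta) = 115/(sqrt(337)*sqrt(125)) = 115/sqrt(42125) = 0.560309
theta = arccos(115/sqrt(42125)) = 55.9228 degrees

a·b = 115, theta = 55.9228 deg


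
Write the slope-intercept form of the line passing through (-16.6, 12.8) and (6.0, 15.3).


m = (2.5)/(22.6) = 0.1106
b = y1 - m*x1 = 12.8 - (2.5*(-16.6))/(22.6) = 12.8 + 1.8363 = 14.6363

y = 0.1106x + 14.6363


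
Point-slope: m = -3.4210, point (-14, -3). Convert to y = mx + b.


y + 3 = -3.4210(x + 14)
y = -3.4210x - 3 + 3.4210*(-14)
y = -3.4210x - 50.8940

y = -3.4210x - 50.8940


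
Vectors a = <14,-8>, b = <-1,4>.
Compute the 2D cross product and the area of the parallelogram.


cross = 14*4 + 8*(-1) = 56 - 8 = 48
Parallelogram area = |48| = 48

cross = 48, parallelogram area = 48


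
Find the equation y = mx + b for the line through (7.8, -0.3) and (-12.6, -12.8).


m = (-12.5)/(-20.4) = 0.6127
b = y1 - m*x1 = -0.3 - (-12.5*7.8)/(-20.4) = -0.3 - 4.7794 = -5.0794

y = 0.6127x - 5.0794


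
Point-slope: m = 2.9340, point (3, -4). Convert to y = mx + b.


y + 4 = 2.9340(x - 3)
y = 2.9340x - 4 - 2.9340*3
y = 2.9340x - 12.8020

y = 2.9340x - 12.8020


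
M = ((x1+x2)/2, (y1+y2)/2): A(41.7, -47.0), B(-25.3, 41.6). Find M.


Mx = (41.7 - 25.3)/2 = 16.4/2 = 8.2000
My = (-47.0 + 41.6)/2 = -5.4/2 = -2.7000

(8.2000, -2.7000)


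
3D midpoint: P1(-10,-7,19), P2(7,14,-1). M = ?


Mx = (-10+7)/2 = -1.5000
My = (-7+14)/2 = 3.5000
Mz = (19- 1)/2 = 9.0000

M = (-1.5000, 3.5000, 9.0000)


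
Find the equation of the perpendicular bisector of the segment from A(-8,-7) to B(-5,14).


Midpoint = (-6.5, 3.5)
Slope of AB = dy/dx = 21/3 = 7.0000
Perp slope = -dx/dy = -3/21 = -0.1429
b = My - (perp slope)*Mx = 3.5 + (3*(-6.5))/21 = 3.5 - 0.9286 = 2.5714

y = -0.1429x + 2.5714


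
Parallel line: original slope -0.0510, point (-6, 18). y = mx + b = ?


Parallel lines have equal slopes.
m2 = -0.0510
b2 = 18 + 0.0510*(-6) = 17.6940

y = -0.0510x + 17.6940


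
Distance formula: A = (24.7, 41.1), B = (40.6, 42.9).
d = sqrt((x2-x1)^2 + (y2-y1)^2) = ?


dx = 40.6 - 24.7 = 15.9
dy = 42.9 - 41.1 = 1.8
d = sqrt(252.81 + 3.24) = sqrt(256.05) = 16.0016

16.0016


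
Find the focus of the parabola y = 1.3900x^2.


a = 1.3900
4a = 5.5600
focus = (0, 1/5.5600) = (0, 0.1799)

Focus = (0, 0.1799)


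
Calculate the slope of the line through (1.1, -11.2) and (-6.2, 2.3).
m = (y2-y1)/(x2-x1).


dy = 2.3 + 11.2 = 13.5
dx = -6.2 - 1.1 = -7.3
m = 13.5/(-7.3) = -1.8493

m = -1.8493


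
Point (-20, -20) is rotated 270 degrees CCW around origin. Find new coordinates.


cos(270) = 0, sin(270) = -1
x' = -20*0 + 20*(-1) = -20
y' = -20*(-1) - 20*0 = 20

(-20, 20)


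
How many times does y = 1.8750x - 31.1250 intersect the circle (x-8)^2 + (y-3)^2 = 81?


Substitute y = 1.8750x - 31.1250: (x-8)^2 + (1.8750x- 31.1250-3)^2 = 81
Expand to Ax^2 + Bx + C = 0, where b-k = -34.125
A = 1+m^2 = 4.515625
B = 2(m(b-k) - h) = 2(1.8750*(-34.125) - 8) = -143.96875
C = h^2 + (b-k)^2 - r^2 = 64 + 1164.515625 - 81 = 1147.515625
disc = B^2-4AC = 20727.0010 - 20727.0010 = 0
disc = 0

1 intersection point (tangent)


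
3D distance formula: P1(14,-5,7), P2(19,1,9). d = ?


dx=5, dy=6, dz=2
d = sqrt(25+36+4) = sqrt(65) = 8.0623

8.0623


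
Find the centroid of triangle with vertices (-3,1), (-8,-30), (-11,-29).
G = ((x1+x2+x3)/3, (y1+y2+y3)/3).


Gx = (-3- 8- 11)/3 = -22/3 = -7.3333
Gy = (1- 30- 29)/3 = -58/3 = -19.3333

G = (-7.3333, -19.3333)


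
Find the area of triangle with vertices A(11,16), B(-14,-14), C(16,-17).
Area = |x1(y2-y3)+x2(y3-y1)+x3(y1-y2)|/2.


11*(-14+ 17) = 33
-14*(-17-16) = 462
16*(16+ 14) = 480
sum = 975
Area = |975|/2 = 487.5000

487.5000 sq units


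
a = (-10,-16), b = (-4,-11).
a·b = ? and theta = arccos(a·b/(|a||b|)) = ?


a·b = -10*(-4) - 16*(-11) = 40 + 176 = 216
|a| = sqrt(100+256) = 18.8680
|b| = sqrt(16+121) = 11.7047
cos(theta) = 216/(sqrt(356)*sqrt(137)) = 216/sqrt(48772) = 0.978067
theta = arccos(216/sqrt(48772)) = 12.0223 degrees

a·b = 216, theta = 12.0223 deg


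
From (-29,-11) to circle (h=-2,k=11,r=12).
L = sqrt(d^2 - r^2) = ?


d = sqrt((-29+ 2)^2 + (-11-11)^2) = sqrt(729+484) = 34.8281
L = sqrt(1213.0000 - 144) = sqrt(1069.0000) = 32.6956

32.6956


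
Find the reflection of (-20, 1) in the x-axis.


Reflection rule for x-axis: (x, -y)
(-20, 1) -> (-20, -1)

(-20, -1)


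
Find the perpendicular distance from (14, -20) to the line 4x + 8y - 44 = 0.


|4*14 + 8*(-20) - 44| = |-148| = 148
sqrt(16 + 64) = sqrt(80) = 8.9443
d = 148/sqrt(80) = 16.5469

16.5469


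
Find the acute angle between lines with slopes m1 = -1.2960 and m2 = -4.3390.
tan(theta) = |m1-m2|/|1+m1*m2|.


m1-m2 = 3.043
1+m1*m2 = 6.623344
tan(theta) = |3.043/6.623344| = 0.459436
theta = arctan(|3.043/6.623344|) = 24.6757 degrees (acute angle)

24.6757 degrees


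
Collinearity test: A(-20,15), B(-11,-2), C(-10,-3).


-20*(-2+ 3) - 11*(-3-15) - 10*(15+ 2)
= -20 + 198 - 170 = 8

No, not collinear (determinant = 8)


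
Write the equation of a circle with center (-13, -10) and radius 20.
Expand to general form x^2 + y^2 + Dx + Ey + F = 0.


(x+ 13)^2 + (y+ 10)^2 = 20^2
D = -2h = 26, E = -2k = 20
F = h^2+k^2-r^2 = 169+100-400 = -131

x^2 + y^2 + 26x + 20y - 131 = 0


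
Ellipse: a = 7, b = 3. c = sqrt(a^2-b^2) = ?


c^2 = 7^2 - 3^2 = 49 - 9 = 40
c = sqrt(40) = 6.3246

c = 6.3246


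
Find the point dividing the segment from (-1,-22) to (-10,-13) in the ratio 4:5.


Px = (4*(-10) + 5*(-1))/9 = -45/9 = -5.0000
Py = (4*(-13) + 5*(-22))/9 = -162/9 = -18.0000

P = (-5.0000, -18.0000)


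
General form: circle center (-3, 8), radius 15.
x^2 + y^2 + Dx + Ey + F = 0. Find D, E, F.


(x+ 3)^2 + (y-8)^2 = 15^2
D = -2h = 6, E = -2k = -16
F = h^2+k^2-r^2 = 9+64-225 = -152

D = 6, E = -16, F = -152


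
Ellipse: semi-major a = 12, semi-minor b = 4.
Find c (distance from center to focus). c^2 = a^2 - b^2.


c^2 = 12^2 - 4^2 = 144 - 16 = 128
c = sqrt(128) = 11.3137

c = 11.3137


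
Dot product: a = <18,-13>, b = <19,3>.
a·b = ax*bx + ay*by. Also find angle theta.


a·b = 18*19 - 13*3 = 342 - 39 = 303
|a| = sqrt(324+169) = 22.2036
|b| = sqrt(361+9) = 19.2354
cos(theta) = 303/(sqrt(493)*sqrt(370)) = 303/sqrt(182410) = 0.709444
theta = arccos(303/sqrt(182410)) = 44.8103 degrees

a·b = 303, theta = 44.8103 deg


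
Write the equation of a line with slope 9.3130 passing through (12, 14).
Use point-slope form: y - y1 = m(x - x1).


y - 14 = 9.3130(x - 12)
y = 9.3130x + 14 - 9.3130*12
y = 9.3130x - 97.7560

y = 9.3130x - 97.7560


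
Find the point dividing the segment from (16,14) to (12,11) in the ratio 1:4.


Px = (1*12 + 4*16)/5 = 76/5 = 15.2000
Py = (1*11 + 4*14)/5 = 67/5 = 13.4000

P = (15.2000, 13.4000)


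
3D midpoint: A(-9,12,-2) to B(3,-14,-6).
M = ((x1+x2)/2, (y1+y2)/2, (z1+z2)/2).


Mx = (-9+3)/2 = -3.0000
My = (12- 14)/2 = -1.0000
Mz = (-2- 6)/2 = -4.0000

M = (-3.0000, -1.0000, -4.0000)


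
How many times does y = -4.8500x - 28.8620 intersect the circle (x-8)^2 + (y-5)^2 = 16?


Substitute y = -4.8500x - 28.8620: (x-8)^2 + (-4.8500x- 28.8620-5)^2 = 16
Expand to Ax^2 + Bx + C = 0, where b-k = -33.862
A = 1+m^2 = 24.5225
B = 2(m(b-k) - h) = 2(-4.8500*(-33.862) - 8) = 312.4614
C = h^2 + (b-k)^2 - r^2 = 64 + 1146.635044 - 16 = 1194.635044
disc = B^2-4AC = 97632.1265 - 117181.7515 = -19549.6250
disc < 0

0 intersection points


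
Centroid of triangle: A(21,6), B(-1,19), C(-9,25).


Gx = (21- 1- 9)/3 = 11/3 = 3.6667
Gy = (6+19+25)/3 = 50/3 = 16.6667

G = (3.6667, 16.6667)


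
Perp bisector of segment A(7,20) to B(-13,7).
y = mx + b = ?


Midpoint = (-3, 13.5)
Slope of AB = dy/dx = -13/(-20) = 0.6500
Perp slope = -dx/dy = -20/13 = -1.5385
b = My - (perp slope)*Mx = 13.5 + (-20*(-3))/(-13) = 13.5 - 4.6154 = 8.8846

y = -1.5385x + 8.8846


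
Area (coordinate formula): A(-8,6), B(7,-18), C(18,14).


-8*(-18-14) = 256
7*(14-6) = 56
18*(6+ 18) = 432
sum = 744
Area = |744|/2 = 372.0000

372.0000 sq units


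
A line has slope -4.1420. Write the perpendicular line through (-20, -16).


Perpendicular slope = -1/m1 = -1/(-4.1420) = 0.2414
b2 = y0 - m2*x0 = -16 - 20/(-4.1420) = -16 + 4.8286 = -11.1714

y = 0.2414x - 11.1714


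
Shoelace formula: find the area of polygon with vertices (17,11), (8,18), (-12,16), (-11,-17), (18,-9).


sum(xi*y_{i+1}) = 17*18 + 8*16 - 12*(-17) - 11*(-9) + 18*11 = 935
sum(yi*x_{i+1}) = 11*8 + 18*(-12) + 16*(-11) - 17*18 - 9*17 = -763
Area = |935 + 763|/2 = 1698/2 = 849.0000

849.0000 sq units


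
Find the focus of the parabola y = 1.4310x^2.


a = 1.4310
4a = 5.7240
focus = (0, 1/5.7240) = (0, 0.1747)

Focus = (0, 0.1747)


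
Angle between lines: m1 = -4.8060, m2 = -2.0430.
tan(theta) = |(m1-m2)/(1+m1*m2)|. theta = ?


m1-m2 = -2.763
1+m1*m2 = 10.818658
tan(theta) = |-2.763/10.818658| = 0.255392
theta = arctan(|-2.763/10.818658|) = 14.3266 degrees (acute angle)

14.3266 degrees


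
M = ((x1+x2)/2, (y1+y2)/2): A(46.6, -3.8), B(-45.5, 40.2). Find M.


Mx = (46.6 - 45.5)/2 = 1.1/2 = 0.5500
My = (-3.8 + 40.2)/2 = 36.4/2 = 18.2000

(0.5500, 18.2000)


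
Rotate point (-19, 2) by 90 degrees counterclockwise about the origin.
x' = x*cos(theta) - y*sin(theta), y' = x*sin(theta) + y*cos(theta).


cos(90) = 0, sin(90) = 1
x' = -19*0 - 2*1 = -2
y' = -19*1 + 2*0 = -19

(-2, -19)


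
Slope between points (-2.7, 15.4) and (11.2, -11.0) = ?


dy = -11.0 - 15.4 = -26.4
dx = 11.2 + 2.7 = 13.9
m = -26.4/13.9 = -1.8993

m = -1.8993


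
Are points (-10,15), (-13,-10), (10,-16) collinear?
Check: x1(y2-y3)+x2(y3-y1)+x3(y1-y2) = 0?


-10*(-10+ 16) - 13*(-16-15) + 10*(15+ 10)
= -60 + 403 + 250 = 593

No, not collinear (determinant = 593)


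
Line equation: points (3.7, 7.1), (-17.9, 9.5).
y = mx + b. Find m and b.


m = (2.4)/(-21.6) = -0.1111
b = y1 - m*x1 = 7.1 - (2.4*3.7)/(-21.6) = 7.1 + 0.4111 = 7.5111

y = -0.1111x + 7.5111


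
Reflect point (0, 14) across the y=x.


Reflection rule for y=x: (y, x)
(0, 14) -> (14, 0)

(14, 0)


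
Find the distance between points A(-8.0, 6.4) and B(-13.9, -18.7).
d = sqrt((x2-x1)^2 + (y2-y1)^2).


dx = -13.9 + 8.0 = -5.9
dy = -18.7 - 6.4 = -25.1
d = sqrt(34.81 + 630.01) = sqrt(664.82) = 25.7841

25.7841


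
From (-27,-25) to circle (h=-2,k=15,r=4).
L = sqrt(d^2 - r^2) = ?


d = sqrt((-27+ 2)^2 + (-25-15)^2) = sqrt(625+1600) = 47.1699
L = sqrt(2225.0000 - 16) = sqrt(2209.0000) = 47.0000

47.0000


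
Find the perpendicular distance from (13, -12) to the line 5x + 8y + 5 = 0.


|5*13 + 8*(-12) + 5| = |-26| = 26
sqrt(25 + 64) = sqrt(89) = 9.4340
d = 26/sqrt(89) = 2.7560

2.7560


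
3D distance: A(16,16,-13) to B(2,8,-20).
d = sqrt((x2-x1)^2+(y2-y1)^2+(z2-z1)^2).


dx=-14, dy=-8, dz=-7
d = sqrt(196+64+49) = sqrt(309) = 17.5784

17.5784


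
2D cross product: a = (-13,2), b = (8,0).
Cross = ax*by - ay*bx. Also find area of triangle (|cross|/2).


cross = -13*0 - 2*8 = 0 - 16 = -16
Triangle area = |-16|/2 = 16/2 = 8.0000

cross = -16, triangle area = 8.0000


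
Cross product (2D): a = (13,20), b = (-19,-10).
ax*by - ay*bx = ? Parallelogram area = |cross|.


cross = 13*(-10) - 20*(-19) = -130 + 380 = 250
Parallelogram area = |250| = 250

cross = 250, parallelogram area = 250


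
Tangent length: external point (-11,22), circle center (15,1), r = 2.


d = sqrt((-11-15)^2 + (22-1)^2) = sqrt(676+441) = 33.4215
L = sqrt(1117.0000 - 4) = sqrt(1113.0000) = 33.3617

33.3617


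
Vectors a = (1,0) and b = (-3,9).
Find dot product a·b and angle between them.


a·b = 1*(-3) + 0*9 = -3 + 0 = -3
|a| = sqrt(1+0) = 1.0000
|b| = sqrt(9+81) = 9.4868
cos(theta) = -3/(sqrt(1)*sqrt(90)) = -3/sqrt(90) = -0.316228
theta = arccos(-3/sqrt(90)) = 108.4349 degrees

a·b = -3, theta = 108.4349 deg


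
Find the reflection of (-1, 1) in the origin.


Reflection rule for origin: (-x, -y)
(-1, 1) -> (1, -1)

(1, -1)


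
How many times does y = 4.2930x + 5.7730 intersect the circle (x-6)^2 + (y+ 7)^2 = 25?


Substitute y = 4.2930x + 5.7730: (x-6)^2 + (4.2930x+5.7730+ 7)^2 = 25
Expand to Ax^2 + Bx + C = 0, where b-k = 12.773
A = 1+m^2 = 19.429849
B = 2(m(b-k) - h) = 2(4.2930*12.773 - 6) = 97.668978
C = h^2 + (b-k)^2 - r^2 = 36 + 163.149529 - 25 = 174.149529
disc = B^2-4AC = 9539.2293 - 13534.7962 = -3995.5669
disc < 0

0 intersection points


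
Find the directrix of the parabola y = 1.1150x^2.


a = 1.1150
1/(4a) = 0.2242
directrix: y = -0.2242 = -0.2242

y = -0.2242


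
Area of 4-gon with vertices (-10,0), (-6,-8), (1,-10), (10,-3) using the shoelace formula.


sum(xi*y_{i+1}) = -10*(-8) - 6*(-10) + 1*(-3) + 10*0 = 137
sum(yi*x_{i+1}) = 0*(-6) - 8*1 - 10*10 - 3*(-10) = -78
Area = |137 + 78|/2 = 215/2 = 107.5000

107.5000 sq units


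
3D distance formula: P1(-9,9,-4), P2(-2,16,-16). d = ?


dx=7, dy=7, dz=-12
d = sqrt(49+49+144) = sqrt(242) = 15.5563

15.5563


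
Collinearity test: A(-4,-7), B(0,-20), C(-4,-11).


-4*(-20+ 11) + 0*(-11+ 7) - 4*(-7+ 20)
= 36 + 0 - 52 = -16

No, not collinear (determinant = -16)


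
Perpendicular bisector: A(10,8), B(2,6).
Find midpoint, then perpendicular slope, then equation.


Midpoint = (6, 7)
Slope of AB = dy/dx = -2/(-8) = 0.2500
Perp slope = -dx/dy = -8/2 = -4.0000
b = My - (perp slope)*Mx = 7 + (-8*6)/(-2) = 7 + 24.0000 = 31.0000

y = -4.0000x + 31.0000


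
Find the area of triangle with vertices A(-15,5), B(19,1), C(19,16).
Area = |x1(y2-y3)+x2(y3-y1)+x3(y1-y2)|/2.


-15*(1-16) = 225
19*(16-5) = 209
19*(5-1) = 76
sum = 510
Area = |510|/2 = 255.0000

255.0000 sq units


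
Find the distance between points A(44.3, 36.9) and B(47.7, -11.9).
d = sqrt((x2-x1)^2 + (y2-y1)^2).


dx = 47.7 - 44.3 = 3.4
dy = -11.9 - 36.9 = -48.8
d = sqrt(11.56 + 2381.44) = sqrt(2393) = 48.9183

48.9183


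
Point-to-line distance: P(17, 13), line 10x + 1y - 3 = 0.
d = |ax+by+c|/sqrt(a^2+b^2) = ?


|10*17 + 1*13 - 3| = |180| = 180
sqrt(100 + 1) = sqrt(101) = 10.0499
d = 180/sqrt(101) = 17.9107

17.9107


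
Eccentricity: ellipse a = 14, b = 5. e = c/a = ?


c = sqrt(196-25) = sqrt(171) = 13.0767
e = c/a = sqrt(171)/14 = 0.9340

e = 0.9340


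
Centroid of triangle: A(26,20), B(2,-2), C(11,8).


Gx = (26+2+11)/3 = 39/3 = 13.0000
Gy = (20- 2+8)/3 = 26/3 = 8.6667

G = (13.0000, 8.6667)


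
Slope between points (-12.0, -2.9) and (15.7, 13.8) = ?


dy = 13.8 + 2.9 = 16.7
dx = 15.7 + 12.0 = 27.7
m = 16.7/27.7 = 0.6029

m = 0.6029


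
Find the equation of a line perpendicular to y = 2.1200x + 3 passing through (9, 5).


Perpendicular slope = -1/m1 = -1/2.1200 = -0.4717
b2 = y0 - m2*x0 = 5 + 9/2.1200 = 5 + 4.2453 = 9.2453

y = -0.4717x + 9.2453


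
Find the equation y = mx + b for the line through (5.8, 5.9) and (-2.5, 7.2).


m = (1.3)/(-8.3) = -0.1566
b = y1 - m*x1 = 5.9 - (1.3*5.8)/(-8.3) = 5.9 + 0.9084 = 6.8084

y = -0.1566x + 6.8084


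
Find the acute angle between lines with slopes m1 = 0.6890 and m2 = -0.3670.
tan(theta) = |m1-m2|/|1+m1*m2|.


m1-m2 = 1.056
1+m1*m2 = 0.747137
tan(theta) = |1.056/0.747137| = 1.413395
theta = arctan(|1.056/0.747137|) = 54.7200 degrees (acute angle)

54.7200 degrees


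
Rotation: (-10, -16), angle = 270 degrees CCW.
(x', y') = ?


cos(270) = 0, sin(270) = -1
x' = -10*0 + 16*(-1) = -16
y' = -10*(-1) - 16*0 = 10

(-16, 10)


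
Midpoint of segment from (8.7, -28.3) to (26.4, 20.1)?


Mx = (8.7 + 26.4)/2 = 35.1/2 = 17.5500
My = (-28.3 + 20.1)/2 = -8.2/2 = -4.1000

(17.5500, -4.1000)


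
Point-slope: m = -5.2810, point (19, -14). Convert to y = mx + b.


y + 14 = -5.2810(x - 19)
y = -5.2810x - 14 + 5.2810*19
y = -5.2810x + 86.3390

y = -5.2810x + 86.3390


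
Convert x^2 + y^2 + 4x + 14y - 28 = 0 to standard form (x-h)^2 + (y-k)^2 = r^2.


h = -D/2 = -4/2 = -2
k = -E/2 = -14/2 = -7
r^2 = h^2 + k^2 - F = 4 + 49 + 28 = 81
r = 9

Center (-2, -7), radius = 9


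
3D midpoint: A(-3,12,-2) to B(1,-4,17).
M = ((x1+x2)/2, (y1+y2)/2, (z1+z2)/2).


Mx = (-3+1)/2 = -1.0000
My = (12- 4)/2 = 4.0000
Mz = (-2+17)/2 = 7.5000

M = (-1.0000, 4.0000, 7.5000)


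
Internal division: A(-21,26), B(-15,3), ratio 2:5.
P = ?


Px = (2*(-15) + 5*(-21))/7 = -135/7 = -19.2857
Py = (2*3 + 5*26)/7 = 136/7 = 19.4286

P = (-19.2857, 19.4286)


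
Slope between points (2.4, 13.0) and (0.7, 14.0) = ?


dy = 14.0 - 13.0 = 1.0
dx = 0.7 - 2.4 = -1.7
m = 1.0/(-1.7) = -0.5882

m = -0.5882


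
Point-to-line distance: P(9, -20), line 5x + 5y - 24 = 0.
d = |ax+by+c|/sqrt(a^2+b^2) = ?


|5*9 + 5*(-20) - 24| = |-79| = 79
sqrt(25 + 25) = sqrt(50) = 7.0711
d = 79/sqrt(50) = 11.1723

11.1723


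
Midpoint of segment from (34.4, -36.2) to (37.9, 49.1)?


Mx = (34.4 + 37.9)/2 = 72.3/2 = 36.1500
My = (-36.2 + 49.1)/2 = 12.9/2 = 6.4500

(36.1500, 6.4500)


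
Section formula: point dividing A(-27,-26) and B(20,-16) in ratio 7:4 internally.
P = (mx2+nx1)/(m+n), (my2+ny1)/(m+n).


Px = (7*20 + 4*(-27))/11 = 32/11 = 2.9091
Py = (7*(-16) + 4*(-26))/11 = -216/11 = -19.6364

P = (2.9091, -19.6364)


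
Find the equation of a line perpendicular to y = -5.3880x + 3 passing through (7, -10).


Perpendicular slope = -1/m1 = -1/(-5.3880) = 0.1856
b2 = y0 - m2*x0 = -10 + 7/(-5.3880) = -10 - 1.2992 = -11.2992

y = 0.1856x - 11.2992


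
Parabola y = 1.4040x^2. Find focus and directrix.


a = 1.4040
1/(4a) = 0.1781
Focus = (0, 0.1781)
Directrix: y = -0.1781

Focus = (0, 0.1781), Directrix: y = -0.1781


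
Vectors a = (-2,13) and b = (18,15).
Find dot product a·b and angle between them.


a·b = -2*18 + 13*15 = -36 + 195 = 159
|a| = sqrt(4+169) = 13.1529
|b| = sqrt(324+225) = 23.4307
cos(theta) = 159/(sqrt(173)*sqrt(549)) = 159/sqrt(94977) = 0.515927
theta = arccos(159/sqrt(94977)) = 58.9406 degrees

a·b = 159, theta = 58.9406 deg


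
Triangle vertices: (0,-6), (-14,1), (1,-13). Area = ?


0*(1+ 13) = 0
-14*(-13+ 6) = 98
1*(-6-1) = -7
sum = 91
Area = |91|/2 = 45.5000

45.5000 sq units


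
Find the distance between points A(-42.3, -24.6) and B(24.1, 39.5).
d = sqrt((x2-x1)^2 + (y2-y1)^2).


dx = 24.1 + 42.3 = 66.4
dy = 39.5 + 24.6 = 64.1
d = sqrt(4408.96 + 4108.81) = sqrt(8517.77) = 92.2918

92.2918


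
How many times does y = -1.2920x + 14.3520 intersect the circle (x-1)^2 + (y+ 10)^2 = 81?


Substitute y = -1.2920x + 14.3520: (x-1)^2 + (-1.2920x+14.3520+ 10)^2 = 81
Expand to Ax^2 + Bx + C = 0, where b-k = 24.352
A = 1+m^2 = 2.669264
B = 2(m(b-k) - h) = 2(-1.2920*24.352 - 1) = -64.925568
C = h^2 + (b-k)^2 - r^2 = 1 + 593.019904 - 81 = 513.019904
disc = B^2-4AC = 4215.3294 - 5477.5422 = -1262.2128
disc < 0

0 intersection points


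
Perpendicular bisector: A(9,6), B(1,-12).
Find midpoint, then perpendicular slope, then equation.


Midpoint = (5, -3)
Slope of AB = dy/dx = -18/(-8) = 2.2500
Perp slope = -dx/dy = -8/18 = -0.4444
b = My - (perp slope)*Mx = -3 + (-8*5)/(-18) = -3 + 2.2222 = -0.7778

y = -0.4444x - 0.7778


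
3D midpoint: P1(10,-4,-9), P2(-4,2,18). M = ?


Mx = (10- 4)/2 = 3.0000
My = (-4+2)/2 = -1.0000
Mz = (-9+18)/2 = 4.5000

M = (3.0000, -1.0000, 4.5000)


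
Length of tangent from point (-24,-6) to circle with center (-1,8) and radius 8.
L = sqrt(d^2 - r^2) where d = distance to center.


d = sqrt((-24+ 1)^2 + (-6-8)^2) = sqrt(529+196) = 26.9258
L = sqrt(725.0000 - 64) = sqrt(661.0000) = 25.7099

25.7099


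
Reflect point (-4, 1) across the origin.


Reflection rule for origin: (-x, -y)
(-4, 1) -> (4, -1)

(4, -1)


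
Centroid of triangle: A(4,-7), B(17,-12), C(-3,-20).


Gx = (4+17- 3)/3 = 18/3 = 6.0000
Gy = (-7- 12- 20)/3 = -39/3 = -13.0000

G = (6.0000, -13.0000)


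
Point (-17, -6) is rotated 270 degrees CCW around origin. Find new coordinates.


cos(270) = 0, sin(270) = -1
x' = -17*0 + 6*(-1) = -6
y' = -17*(-1) - 6*0 = 17

(-6, 17)


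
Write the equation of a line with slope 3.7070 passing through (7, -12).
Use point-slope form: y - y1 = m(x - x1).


y + 12 = 3.7070(x - 7)
y = 3.7070x - 12 - 3.7070*7
y = 3.7070x - 37.9490

y = 3.7070x - 37.9490


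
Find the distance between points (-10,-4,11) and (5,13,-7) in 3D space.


dx=15, dy=17, dz=-18
d = sqrt(225+289+324) = sqrt(838) = 28.9482

28.9482


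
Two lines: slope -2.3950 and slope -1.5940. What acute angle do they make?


m1-m2 = -0.801
1+m1*m2 = 4.81763
tan(theta) = |-0.801/4.81763| = 0.166264
theta = arctan(|-0.801/4.81763|) = 9.4399 degrees (acute angle)

9.4399 degrees


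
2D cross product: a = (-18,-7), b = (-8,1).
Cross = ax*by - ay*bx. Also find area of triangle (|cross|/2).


cross = -18*1 + 7*(-8) = -18 - 56 = -74
Triangle area = |-74|/2 = 74/2 = 37.0000

cross = -74, triangle area = 37.0000


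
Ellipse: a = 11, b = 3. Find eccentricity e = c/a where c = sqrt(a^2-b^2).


c = sqrt(121-9) = sqrt(112) = 10.5830
e = c/a = sqrt(112)/11 = 0.9621

e = 0.9621


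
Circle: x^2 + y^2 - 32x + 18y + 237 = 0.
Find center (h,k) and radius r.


h = -D/2 = 32/2 = 16
k = -E/2 = -18/2 = -9
r^2 = h^2 + k^2 - F = 256 + 81 - 237 = 100
r = 10

Center (16, -9), radius = 10


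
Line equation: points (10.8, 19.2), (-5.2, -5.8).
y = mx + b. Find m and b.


m = (-25.0)/(-16.0) = 1.5625
b = y1 - m*x1 = 19.2 - (-25.0*10.8)/(-16.0) = 19.2 - 16.8750 = 2.3250

y = 1.5625x + 2.3250


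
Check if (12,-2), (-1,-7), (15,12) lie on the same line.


12*(-7-12) - 1*(12+ 2) + 15*(-2+ 7)
= -228 - 14 + 75 = -167

No, not collinear (determinant = -167)


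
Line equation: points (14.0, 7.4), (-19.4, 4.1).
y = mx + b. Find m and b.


m = (-3.3)/(-33.4) = 0.0988
b = y1 - m*x1 = 7.4 - (-3.3*14.0)/(-33.4) = 7.4 - 1.3832 = 6.0168

y = 0.0988x + 6.0168


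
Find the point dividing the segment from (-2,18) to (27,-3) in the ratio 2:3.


Px = (2*27 + 3*(-2))/5 = 48/5 = 9.6000
Py = (2*(-3) + 3*18)/5 = 48/5 = 9.6000

P = (9.6000, 9.6000)


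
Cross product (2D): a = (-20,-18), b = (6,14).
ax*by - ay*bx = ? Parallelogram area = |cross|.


cross = -20*14 + 18*6 = -280 + 108 = -172
Parallelogram area = |-172| = 172

cross = -172, parallelogram area = 172


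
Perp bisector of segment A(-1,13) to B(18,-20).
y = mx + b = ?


Midpoint = (8.5, -3.5)
Slope of AB = dy/dx = -33/19 = -1.7368
Perp slope = -dx/dy = 19/33 = 0.5758
b = My - (perp slope)*Mx = -3.5 + (19*8.5)/(-33) = -3.5 - 4.8939 = -8.3939

y = 0.5758x - 8.3939


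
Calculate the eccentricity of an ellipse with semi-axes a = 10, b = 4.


c = sqrt(100-16) = sqrt(84) = 9.1652
e = c/a = sqrt(84)/10 = 0.9165

e = 0.9165


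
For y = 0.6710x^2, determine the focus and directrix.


a = 0.6710
1/(4a) = 0.3726
Focus = (0, 0.3726)
Directrix: y = -0.3726

Focus = (0, 0.3726), Directrix: y = -0.3726


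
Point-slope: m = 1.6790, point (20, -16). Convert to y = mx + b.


y + 16 = 1.6790(x - 20)
y = 1.6790x - 16 - 1.6790*20
y = 1.6790x - 49.5800

y = 1.6790x - 49.5800


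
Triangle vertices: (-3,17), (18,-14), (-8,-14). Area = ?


-3*(-14+ 14) = 0
18*(-14-17) = -558
-8*(17+ 14) = -248
sum = -806
Area = |-806|/2 = 403.0000

403.0000 sq units


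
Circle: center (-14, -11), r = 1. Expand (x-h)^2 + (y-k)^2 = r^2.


(x+ 14)^2 + (y+ 11)^2 = 1^2
D = -2h = 28, E = -2k = 22
F = h^2+k^2-r^2 = 196+121-1 = 316

x^2 + y^2 + 28x + 22y + 316 = 0


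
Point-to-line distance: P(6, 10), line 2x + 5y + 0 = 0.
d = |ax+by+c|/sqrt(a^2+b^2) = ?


|2*6 + 5*10 + 0| = |62| = 62
sqrt(4 + 25) = sqrt(29) = 5.3852
d = 62/sqrt(29) = 11.5131

11.5131


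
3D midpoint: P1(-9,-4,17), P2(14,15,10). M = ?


Mx = (-9+14)/2 = 2.5000
My = (-4+15)/2 = 5.5000
Mz = (17+10)/2 = 13.5000

M = (2.5000, 5.5000, 13.5000)


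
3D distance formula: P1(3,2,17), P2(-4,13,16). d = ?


dx=-7, dy=11, dz=-1
d = sqrt(49+121+1) = sqrt(171) = 13.0767

13.0767


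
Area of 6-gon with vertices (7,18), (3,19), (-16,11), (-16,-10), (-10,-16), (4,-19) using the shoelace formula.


sum(xi*y_{i+1}) = 7*19 + 3*11 - 16*(-10) - 16*(-16) - 10*(-19) + 4*18 = 844
sum(yi*x_{i+1}) = 18*3 + 19*(-16) + 11*(-16) - 10*(-10) - 16*4 - 19*7 = -523
Area = |844 + 523|/2 = 1367/2 = 683.5000

683.5000 sq units


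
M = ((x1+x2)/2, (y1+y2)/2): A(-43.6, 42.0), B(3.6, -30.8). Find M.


Mx = (-43.6 + 3.6)/2 = -40.0/2 = -20.0000
My = (42.0 - 30.8)/2 = 11.2/2 = 5.6000

(-20.0000, 5.6000)


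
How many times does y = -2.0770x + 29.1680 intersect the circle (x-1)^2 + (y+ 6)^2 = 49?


Substitute y = -2.0770x + 29.1680: (x-1)^2 + (-2.0770x+29.1680+ 6)^2 = 49
Expand to Ax^2 + Bx + C = 0, where b-k = 35.168
A = 1+m^2 = 5.313929
B = 2(m(b-k) - h) = 2(-2.0770*35.168 - 1) = -148.087872
C = h^2 + (b-k)^2 - r^2 = 1 + 1236.788224 - 49 = 1188.788224
disc = B^2-4AC = 21930.0178 - 25268.5449 = -3338.5271
disc < 0

0 intersection points


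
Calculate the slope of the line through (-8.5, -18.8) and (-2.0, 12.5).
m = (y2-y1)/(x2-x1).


dy = 12.5 + 18.8 = 31.3
dx = -2.0 + 8.5 = 6.5
m = 31.3/6.5 = 4.8154

m = 4.8154


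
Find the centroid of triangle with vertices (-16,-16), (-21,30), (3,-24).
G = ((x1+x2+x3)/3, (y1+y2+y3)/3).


Gx = (-16- 21+3)/3 = -34/3 = -11.3333
Gy = (-16+30- 24)/3 = -10/3 = -3.3333

G = (-11.3333, -3.3333)


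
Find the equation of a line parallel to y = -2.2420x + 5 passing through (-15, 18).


Parallel lines have equal slopes.
m2 = -2.2420
b2 = 18 + 2.2420*(-15) = -15.6300

y = -2.2420x - 15.6300


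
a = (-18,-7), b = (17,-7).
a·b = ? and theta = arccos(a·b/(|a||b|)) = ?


a·b = -18*17 - 7*(-7) = -306 + 49 = -257
|a| = sqrt(324+49) = 19.3132
|b| = sqrt(289+49) = 18.3848
cos(theta) = -257/(sqrt(373)*sqrt(338)) = -257/sqrt(126074) = -0.723803
theta = arccos(-257/sqrt(126074)) = 136.3694 degrees

a·b = -257, theta = 136.3694 deg


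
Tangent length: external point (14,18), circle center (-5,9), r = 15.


d = sqrt((14+ 5)^2 + (18-9)^2) = sqrt(361+81) = 21.0238
L = sqrt(442.0000 - 225) = sqrt(217.0000) = 14.7309

14.7309


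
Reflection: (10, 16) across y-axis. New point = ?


Reflection rule for y-axis: (-x, y)
(10, 16) -> (-10, 16)

(-10, 16)


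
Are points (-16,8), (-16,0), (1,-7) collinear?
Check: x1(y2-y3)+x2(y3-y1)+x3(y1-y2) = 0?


-16*(0+ 7) - 16*(-7-8) + 1*(8-0)
= -112 + 240 + 8 = 136

No, not collinear (determinant = 136)


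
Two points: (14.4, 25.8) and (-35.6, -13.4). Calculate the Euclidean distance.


dx = -35.6 - 14.4 = -50.0
dy = -13.4 - 25.8 = -39.2
d = sqrt(2500.0 + 1536.64) = sqrt(4036.64) = 63.5346

63.5346


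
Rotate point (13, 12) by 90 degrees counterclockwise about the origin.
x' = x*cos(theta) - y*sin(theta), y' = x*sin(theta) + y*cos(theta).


cos(90) = 0, sin(90) = 1
x' = 13*0 - 12*1 = -12
y' = 13*1 + 12*0 = 13

(-12, 13)
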